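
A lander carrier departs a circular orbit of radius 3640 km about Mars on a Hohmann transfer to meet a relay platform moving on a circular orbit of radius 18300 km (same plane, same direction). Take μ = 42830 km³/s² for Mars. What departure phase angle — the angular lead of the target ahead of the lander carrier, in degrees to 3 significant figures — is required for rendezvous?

The Hohmann ellipse has a_t = (r₁ + r₂)/2 = 10970 km.
The half-period of the transfer ellipse is t = π√(a_t³/μ) = 17440 s.
Target angular speed ω₂ = √(μ/r₂³) = 8.360×10^-5 rad/s.
Angle swept by the target during transfer: ω₂·t = 1.458 rad = 83.54°.
Arrival is 180° from departure on the ellipse, so φ = 180° − 83.54° = 96.5°.

φ = 96.5°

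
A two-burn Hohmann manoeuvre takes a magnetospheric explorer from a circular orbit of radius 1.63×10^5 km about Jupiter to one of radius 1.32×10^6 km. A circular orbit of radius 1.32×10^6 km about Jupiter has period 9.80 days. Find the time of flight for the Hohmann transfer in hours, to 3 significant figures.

From Kepler's third law T² = 4π²r³/μ at r = 1.32×10^6 km, T = 9.80 days = 9.80 × 86400 s = 8.4672×10^5 s: μ = 4π²r³/T² = 1.26649×10^8 km³/s².
Transfer-ellipse semi-major axis a_t = (r₁ + r₂)/2 = (1.630×10^5 + 1.320×10^6)/2 = 7.415×10^5 km.
By Kepler's third law the transfer-orbit period is T = 2π√(a_t³/μ), so t = T/2 = 1.782×10^5 s.
Converting: 1.782×10^5 s ÷ 3600 s/hour = 49.5 hours.

t = 49.5 hours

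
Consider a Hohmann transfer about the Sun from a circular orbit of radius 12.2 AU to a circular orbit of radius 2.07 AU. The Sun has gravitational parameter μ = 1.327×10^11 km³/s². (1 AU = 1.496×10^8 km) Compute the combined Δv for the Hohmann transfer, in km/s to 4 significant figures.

In km: r₁ = 12.2 × 1.496×10^8 = 1.82512×10^9 km; r₂ = 2.07 × 1.496×10^8 = 3.09672×10^8 km.
Semi-major axis of the transfer orbit: a_t = (1.82512×10^9 + 3.09672×10^8)/2 = 1.067396×10^9 km.
At r₁ the circular-orbit speed is v₁ = √(μ/r₁) = 8.527 km/s.
On the transfer ellipse at r₁, vis-viva gives v_a = √[μ(2/r₁ − 1/a_t)] = 4.593 km/s.
First burn Δv₁ = |v_a − v₁| = 3.934 km/s.
Circular speed at r₂: v₂ = √(μ/r₂) = 20.701 km/s.
Transfer-orbit speed at r₂: v_p = √[μ(2/r₂ − 1/a_t)] = 27.069 km/s.
Second burn Δv₂ = |v₂ − v_p| = 6.368 km/s.
Total Δv = Δv₁ + Δv₂ = 10.30 km/s.

Δv = 10.30 km/s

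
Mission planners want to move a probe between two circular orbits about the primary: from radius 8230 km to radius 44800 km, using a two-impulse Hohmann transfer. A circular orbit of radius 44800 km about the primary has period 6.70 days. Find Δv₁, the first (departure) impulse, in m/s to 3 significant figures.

From Kepler's third law T² = 4π²r³/μ at r = 44800 km, T = 6.70 days = 6.70 × 86400 s = 5.7888×10^5 s: μ = 4π²r³/T² = 10592.9 km³/s².
The Hohmann ellipse has a_t = (r₁ + r₂)/2 = 26515 km.
Circular speed at r = 8230 km: v_c = √(μ/r) = 1.1345 km/s.
Transfer-orbit speed at the same r (vis-viva, a = a_t): v_t = √[μ(2/r − 1/a_t)] = 1.4747 km/s.
Δv₁ = |v_t − v_c| = |1.4747 − 1.1345| = 0.3402 km/s.

Δv₁ = 340 m/s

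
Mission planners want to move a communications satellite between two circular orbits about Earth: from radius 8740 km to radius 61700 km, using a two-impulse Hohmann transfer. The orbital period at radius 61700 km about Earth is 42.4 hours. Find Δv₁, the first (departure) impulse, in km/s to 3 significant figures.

Δv₁ = 2.18 km/s

From Kepler's third law T² = 4π²r³/μ at r = 61700 km, T = 42.4 hours = 42.4 × 3600 s = 1.5264×10^5 s: μ = 4π²r³/T² = 3.97996×10^5 km³/s².
Transfer-ellipse semi-major axis a_t = (r₁ + r₂)/2 = (8740 + 61700)/2 = 35220 km.
Circular speed at r = 8740 km: v_c = √(μ/r) = 6.748 km/s.
Vis-viva on the transfer ellipse at r = 8740 km gives v_t = √[μ(2/r − 1/a_t)] = 8.932 km/s.
Δv₁ = |v_t − v_c| = |8.932 − 6.748| = 2.184 km/s.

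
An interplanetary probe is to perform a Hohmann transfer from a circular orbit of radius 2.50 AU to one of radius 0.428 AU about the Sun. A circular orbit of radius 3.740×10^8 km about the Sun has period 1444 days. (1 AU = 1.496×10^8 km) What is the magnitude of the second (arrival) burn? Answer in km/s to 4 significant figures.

From Kepler's third law T² = 4π²r³/μ at r = 3.740×10^8 km, T = 1444 days = 1444 × 86400 s = 1.247616×10^8 s: μ = 4π²r³/T² = 1.32682×10^11 km³/s².
In km: r₁ = 2.50 × 1.496×10^8 = 3.740×10^8 km; r₂ = 0.428 × 1.496×10^8 = 6.40288×10^7 km.
Semi-major axis of the transfer orbit: a_t = (3.740×10^8 + 6.40288×10^7)/2 = 2.190144×10^8 km.
Circular speed at r = 6.40288×10^7 km: v_c = √(μ/r) = 45.522 km/s.
Transfer-orbit speed at the same r (vis-viva, a = a_t): v_t = √[μ(2/r − 1/a_t)] = 59.486 km/s.
Δv₂ = |v_t − v_c| = |59.486 − 45.522| = 13.96 km/s.

Δv₂ = 13.96 km/s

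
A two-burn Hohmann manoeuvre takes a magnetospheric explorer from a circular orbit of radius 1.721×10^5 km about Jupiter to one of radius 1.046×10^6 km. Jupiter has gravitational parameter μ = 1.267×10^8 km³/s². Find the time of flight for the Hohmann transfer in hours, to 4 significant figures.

t = 36.85 hours

Transfer-ellipse semi-major axis a_t = (r₁ + r₂)/2 = (1.721×10^5 + 1.046×10^6)/2 = 6.0905×10^5 km.
By Kepler's third law the transfer-orbit period is T = 2π√(a_t³/μ), so t = T/2 = 1.3266×10^5 s.
Converting: 1.3266×10^5 s ÷ 3600 s/hour = 36.85 hours.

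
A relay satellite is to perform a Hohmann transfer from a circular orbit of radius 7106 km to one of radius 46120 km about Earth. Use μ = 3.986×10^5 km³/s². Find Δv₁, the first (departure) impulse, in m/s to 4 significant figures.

Δv₁ = 2370 m/s

Transfer-ellipse semi-major axis a_t = (r₁ + r₂)/2 = (7106 + 46120)/2 = 26613 km.
On the circular orbit at r = 7106 km, v_c = √(μ/r) = 7.4896 km/s.
Transfer-orbit speed at the same r (vis-viva, a = a_t): v_t = √[μ(2/r − 1/a_t)] = 9.8595 km/s.
Δv₁ = |v_t − v_c| = |9.8595 − 7.4896| = 2.370 km/s.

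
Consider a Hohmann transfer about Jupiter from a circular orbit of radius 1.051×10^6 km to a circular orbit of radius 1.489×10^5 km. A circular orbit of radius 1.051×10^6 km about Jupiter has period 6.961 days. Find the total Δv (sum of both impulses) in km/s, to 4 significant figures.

Δv = 14.95 km/s

From Kepler's third law T² = 4π²r³/μ at r = 1.051×10^6 km, T = 6.961 days = 6.961 × 86400 s = 6.014304×10^5 s: μ = 4π²r³/T² = 1.26706×10^8 km³/s².
Transfer-ellipse semi-major axis a_t = (r₁ + r₂)/2 = (1.051×10^6 + 1.489×10^5)/2 = 5.9995×10^5 km.
At r₁ the circular-orbit speed is v₁ = √(μ/r₁) = 10.98 km/s.
Transfer-orbit speed at r₁ (vis-viva): v_a = √[μ(2/r₁ − 1/a_t)] = 5.470 km/s.
First burn Δv₁ = |v_a − v₁| = 5.510 km/s.
Circular speed at r₂: v₂ = √(μ/r₂) = 29.171 km/s.
Transfer-orbit speed at r₂: v_p = √[μ(2/r₂ − 1/a_t)] = 38.610 km/s.
Second burn Δv₂ = |v₂ − v_p| = 9.439 km/s.
Total Δv = Δv₁ + Δv₂ = 14.95 km/s.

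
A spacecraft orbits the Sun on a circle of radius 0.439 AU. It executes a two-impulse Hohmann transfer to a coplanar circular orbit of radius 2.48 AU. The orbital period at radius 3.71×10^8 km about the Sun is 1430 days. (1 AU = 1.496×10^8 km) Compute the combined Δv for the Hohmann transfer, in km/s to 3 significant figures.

From Kepler's third law T² = 4π²r³/μ at r = 3.71×10^8 km, T = 1430 days = 1430 × 86400 s = 1.23552×10^8 s: μ = 4π²r³/T² = 1.32063×10^11 km³/s².
In km: r₁ = 0.439 × 1.496×10^8 = 6.56744×10^7 km; r₂ = 2.48 × 1.496×10^8 = 3.71008×10^8 km.
Semi-major axis of the transfer orbit: a_t = (6.56744×10^7 + 3.71008×10^8)/2 = 2.183412×10^8 km.
At r₁ the circular-orbit speed is v₁ = √(μ/r₁) = 44.84 km/s.
Transfer-orbit speed at r₁ (vis-viva equation): v_p = √[μ(2/r₁ − 1/a_t)] = 58.45 km/s.
First burn Δv₁ = |v_p − v₁| = 13.61 km/s.
At r₂, v₂ = √(μ/r₂) = 18.8668 km/s.
Transfer-orbit speed at r₂: v_a = √[μ(2/r₂ − 1/a_t)] = 10.3474 km/s.
Second burn Δv₂ = |v₂ − v_a| = 8.519 km/s.
Δv = Δv₁ + Δv₂ = 13.61 + 8.519 = 22.13 km/s.

Δv = 22.1 km/s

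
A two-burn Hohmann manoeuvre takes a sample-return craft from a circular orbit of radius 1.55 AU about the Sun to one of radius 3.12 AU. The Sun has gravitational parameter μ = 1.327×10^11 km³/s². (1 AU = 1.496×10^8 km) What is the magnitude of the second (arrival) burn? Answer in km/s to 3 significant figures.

Δv₂ = 3.12 km/s

In km: r₁ = 1.55 × 1.496×10^8 = 2.3188×10^8 km; r₂ = 3.12 × 1.496×10^8 = 4.66752×10^8 km.
The Hohmann ellipse has a_t = (r₁ + r₂)/2 = 3.49316×10^8 km.
Circular speed at r = 4.66752×10^8 km: v_c = √(μ/r) = 16.8614 km/s.
Transfer-orbit speed at the same r (vis-viva, a = a_t): v_t = √[μ(2/r − 1/a_t)] = 13.7377 km/s.
Δv₂ = |v_t − v_c| = |13.7377 − 16.8614| = 3.124 km/s.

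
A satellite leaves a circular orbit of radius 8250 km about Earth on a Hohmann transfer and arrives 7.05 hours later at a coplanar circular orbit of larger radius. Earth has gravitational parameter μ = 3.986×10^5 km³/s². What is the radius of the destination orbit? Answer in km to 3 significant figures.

r₂ = 51000 km

Transfer time t = 7.05 hours = 25380 s, and t = π√(a_t³/μ).
So a_t = (μ t²/π²)^(1/3) = (3.986×10^5 × (25380)² / π²)^(1/3) = 29631 km.
Since a_t = (r₁ + r₂)/2, r₂ = 2a_t − r₁ = 2×29631 − 8250 = 51012 km.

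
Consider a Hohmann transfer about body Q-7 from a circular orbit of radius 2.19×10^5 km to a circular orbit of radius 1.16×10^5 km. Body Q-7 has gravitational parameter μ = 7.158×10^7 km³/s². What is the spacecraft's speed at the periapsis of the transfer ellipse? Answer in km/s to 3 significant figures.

The Hohmann ellipse has a_t = (r₁ + r₂)/2 = 1.675×10^5 km.
The periapsis of the transfer ellipse is at r = 1.160×10^5 km.
Vis-viva: v = √[μ(2/r − 1/a_t)] = √[7.158×10^7 × (2/1.160×10^5 − 1/1.675×10^5)] = 28.40 km/s.

v = 28.4 km/s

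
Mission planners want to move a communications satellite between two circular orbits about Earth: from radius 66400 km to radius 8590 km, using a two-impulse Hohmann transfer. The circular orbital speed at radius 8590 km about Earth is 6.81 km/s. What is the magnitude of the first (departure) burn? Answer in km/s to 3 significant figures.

Δv₁ = 1.28 km/s

From the circular-orbit relation v² = μ/r at r = 8590 km: μ = v²r = (6.81)² × 8590 = 3.98371×10^5 km³/s².
Transfer-ellipse semi-major axis a_t = (r₁ + r₂)/2 = (66400 + 8590)/2 = 37495 km.
On the circular orbit at r = 66400 km, v_c = √(μ/r) = 2.449 km/s.
Transfer-orbit speed at the same r (vis-viva, a = a_t): v_t = √[μ(2/r − 1/a_t)] = 1.172 km/s.
Δv₁ = |v_t − v_c| = |1.172 − 2.449| = 1.277 km/s.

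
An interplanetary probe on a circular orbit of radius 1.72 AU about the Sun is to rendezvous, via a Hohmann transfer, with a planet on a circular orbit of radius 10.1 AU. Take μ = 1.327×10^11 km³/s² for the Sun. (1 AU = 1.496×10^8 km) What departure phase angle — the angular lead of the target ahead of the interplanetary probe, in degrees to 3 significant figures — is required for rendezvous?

φ = 99.4°

In km: r₁ = 1.72 × 1.496×10^8 = 2.57312×10^8 km; r₂ = 10.1 × 1.496×10^8 = 1.51096×10^9 km.
Semi-major axis of the transfer orbit: a_t = (2.57312×10^8 + 1.51096×10^9)/2 = 8.84136×10^8 km.
The half-period of the transfer ellipse is t = π√(a_t³/μ) = 2.2672×10^8 s.
The target's mean motion on its circular orbit is ω₂ = √(μ/r₂³) = 6.2023×10^-9 rad/s.
Angle swept by the target during transfer: ω₂·t = 1.4062 rad = 80.57°.
Arrival is 180° from departure on the ellipse, so φ = 180° − 80.57° = 99.4°.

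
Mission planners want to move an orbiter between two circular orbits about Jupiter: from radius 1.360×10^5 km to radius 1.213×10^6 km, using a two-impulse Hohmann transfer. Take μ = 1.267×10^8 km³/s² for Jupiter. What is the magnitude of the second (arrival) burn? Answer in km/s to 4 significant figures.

Δv₂ = 5.631 km/s

Transfer-ellipse semi-major axis a_t = (r₁ + r₂)/2 = (1.360×10^5 + 1.213×10^6)/2 = 6.745×10^5 km.
On the circular orbit at r = 1.213×10^6 km, v_c = √(μ/r) = 10.22 km/s.
Transfer-orbit speed at the same r (vis-viva, a = a_t): v_t = √[μ(2/r − 1/a_t)] = 4.589 km/s.
Δv₂ = |v_t − v_c| = |4.589 − 10.22| = 5.631 km/s.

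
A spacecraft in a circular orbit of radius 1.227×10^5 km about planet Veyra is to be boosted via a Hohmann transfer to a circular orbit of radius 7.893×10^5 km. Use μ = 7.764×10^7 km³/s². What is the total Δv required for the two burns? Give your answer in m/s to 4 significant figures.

Δv = 12710 m/s

The Hohmann ellipse has a_t = (r₁ + r₂)/2 = 4.560×10^5 km.
Circular speed at r₁: v₁ = √(μ/r₁) = √(7.764×10^7/1.227×10^5) = 25.15 km/s.
On the transfer ellipse at r₁, vis-viva equation gives v_p = √[μ(2/r₁ − 1/a_t)] = 33.09 km/s.
First burn Δv₁ = |v_p − v₁| = 7.940 km/s.
Circular speed at r₂: v₂ = √(μ/r₂) = 9.918 km/s.
Transfer-orbit speed at r₂: v_a = √[μ(2/r₂ − 1/a_t)] = 5.145 km/s.
Second burn Δv₂ = |v₂ − v_a| = 4.773 km/s.
Total Δv = Δv₁ + Δv₂ = 12.71 km/s.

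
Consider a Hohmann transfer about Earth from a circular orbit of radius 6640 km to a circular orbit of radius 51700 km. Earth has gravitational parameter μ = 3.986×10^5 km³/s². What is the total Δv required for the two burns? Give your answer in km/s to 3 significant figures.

Transfer-ellipse semi-major axis a_t = (r₁ + r₂)/2 = (6640 + 51700)/2 = 29170 km.
At r₁ the circular-orbit speed is v₁ = √(μ/r₁) = 7.7479 km/s.
On the transfer ellipse at r₁, v² = μ(2/r − 1/a) gives v_p = √[μ(2/r₁ − 1/a_t)] = 10.315 km/s.
First burn Δv₁ = |v_p − v₁| = 2.567 km/s.
At r₂, v₂ = √(μ/r₂) = 2.777 km/s.
Transfer-orbit speed at r₂: v_a = √[μ(2/r₂ − 1/a_t)] = 1.325 km/s.
Second burn Δv₂ = |v₂ − v_a| = 1.452 km/s.
Δv = Δv₁ + Δv₂ = 2.567 + 1.452 = 4.019 km/s.

Δv = 4.02 km/s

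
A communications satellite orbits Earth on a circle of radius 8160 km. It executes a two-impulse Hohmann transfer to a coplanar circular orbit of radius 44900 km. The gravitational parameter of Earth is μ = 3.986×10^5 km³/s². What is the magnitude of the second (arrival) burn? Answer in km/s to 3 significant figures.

Δv₂ = 1.33 km/s

Semi-major axis of the transfer orbit: a_t = (8160 + 44900)/2 = 26530 km.
On the circular orbit at r = 44900 km, v_c = √(μ/r) = 2.9795 km/s.
Transfer-orbit speed at the same r (vis-viva, a = a_t): v_t = √[μ(2/r − 1/a_t)] = 1.6524 km/s.
Δv₂ = |v_t − v_c| = |1.6524 − 2.9795| = 1.327 km/s.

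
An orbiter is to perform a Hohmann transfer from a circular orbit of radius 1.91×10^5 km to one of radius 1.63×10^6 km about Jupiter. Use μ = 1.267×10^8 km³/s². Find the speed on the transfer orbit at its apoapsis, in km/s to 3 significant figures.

The Hohmann ellipse has a_t = (r₁ + r₂)/2 = 9.105×10^5 km.
The apoapsis of the transfer ellipse is at r = 1.630×10^6 km.
From the vis-viva equation, v = √[μ(2/r − 1/a_t)] = 4.038 km/s.

v = 4.04 km/s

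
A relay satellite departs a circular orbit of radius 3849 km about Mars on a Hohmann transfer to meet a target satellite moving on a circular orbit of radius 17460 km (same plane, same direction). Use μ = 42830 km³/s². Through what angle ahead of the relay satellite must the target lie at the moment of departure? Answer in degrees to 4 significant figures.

φ = 94.20°

The Hohmann ellipse has a_t = (r₁ + r₂)/2 = 10654.5 km.
The half-period of the transfer ellipse is t = π√(a_t³/μ) = 16694.6 s.
Target angular speed ω₂ = √(μ/r₂³) = 8.97031×10^-5 rad/s.
Angle swept by the target during transfer: ω₂·t = 1.49756 rad = 85.80°.
The relay satellite traverses 180° on the transfer ellipse, so the target must lead by 180° − 85.80° = 94.20°.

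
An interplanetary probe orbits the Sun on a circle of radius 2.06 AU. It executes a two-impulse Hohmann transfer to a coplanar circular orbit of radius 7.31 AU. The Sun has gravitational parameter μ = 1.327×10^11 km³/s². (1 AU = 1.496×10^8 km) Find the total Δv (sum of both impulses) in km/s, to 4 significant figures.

Δv = 8.881 km/s

In km: r₁ = 2.06 × 1.496×10^8 = 3.08176×10^8 km; r₂ = 7.31 × 1.496×10^8 = 1.093576×10^9 km.
Semi-major axis of the transfer orbit: a_t = (3.08176×10^8 + 1.093576×10^9)/2 = 7.00876×10^8 km.
At r₁ the circular-orbit speed is v₁ = √(μ/r₁) = 20.7509 km/s.
Transfer-orbit speed at r₁ (vis-viva equation): v_p = √[μ(2/r₁ − 1/a_t)] = 25.9203 km/s.
First burn Δv₁ = |v_p − v₁| = 5.1694 km/s.
At r₂, v₂ = √(μ/r₂) = 11.0157 km/s.
Transfer-orbit speed at r₂: v_a = √[μ(2/r₂ − 1/a_t)] = 7.30449 km/s.
Second burn Δv₂ = |v₂ − v_a| = 3.7112 km/s.
Total Δv = Δv₁ + Δv₂ = 8.881 km/s.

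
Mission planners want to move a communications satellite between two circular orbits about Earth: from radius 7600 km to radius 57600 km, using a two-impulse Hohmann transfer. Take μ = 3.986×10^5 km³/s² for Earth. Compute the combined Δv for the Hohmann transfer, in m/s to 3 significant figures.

Transfer-ellipse semi-major axis a_t = (r₁ + r₂)/2 = (7600 + 57600)/2 = 32600 km.
Circular speed at r₁: v₁ = √(μ/r₁) = √(3.986×10^5/7600) = 7.242056 km/s.
On the transfer ellipse at r₁, vis-viva gives v_p = √[μ(2/r₁ − 1/a_t)] = 9.626409 km/s.
First burn Δv₁ = |v_p − v₁| = 2.3844 km/s.
At r₂, v₂ = √(μ/r₂) = 2.63062 km/s.
Transfer-orbit speed at r₂: v_a = √[μ(2/r₂ − 1/a_t)] = 1.27015 km/s.
Second burn Δv₂ = |v₂ − v_a| = 1.3605 km/s.
Δv = Δv₁ + Δv₂ = 2.3844 + 1.3605 = 3.745 km/s.

Δv = 3740 m/s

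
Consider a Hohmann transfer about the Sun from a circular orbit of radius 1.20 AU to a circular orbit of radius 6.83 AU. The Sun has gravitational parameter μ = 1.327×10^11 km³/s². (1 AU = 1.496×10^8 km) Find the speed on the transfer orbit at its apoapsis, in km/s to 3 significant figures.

v = 6.23 km/s

In km: r₁ = 1.20 × 1.496×10^8 = 1.7952×10^8 km; r₂ = 6.83 × 1.496×10^8 = 1.021768×10^9 km.
The Hohmann ellipse has a_t = (r₁ + r₂)/2 = 6.00644×10^8 km.
The apoapsis of the transfer ellipse is at r = 1.021768×10^9 km.
Applying v² = μ(2/r − 1/a_t): v = 6.230 km/s.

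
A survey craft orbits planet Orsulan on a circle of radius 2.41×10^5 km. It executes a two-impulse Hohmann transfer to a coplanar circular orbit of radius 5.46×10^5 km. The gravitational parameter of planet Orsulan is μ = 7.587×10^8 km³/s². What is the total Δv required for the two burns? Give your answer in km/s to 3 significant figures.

Δv = 18.1 km/s

Semi-major axis of the transfer orbit: a_t = (2.410×10^5 + 5.460×10^5)/2 = 3.935×10^5 km.
At r₁ the circular-orbit speed is v₁ = √(μ/r₁) = 56.108 km/s.
Transfer-orbit speed at r₁ (vis-viva equation): v_p = √[μ(2/r₁ − 1/a_t)] = 66.092 km/s.
First burn Δv₁ = |v_p − v₁| = 9.984 km/s.
Circular speed at r₂: v₂ = √(μ/r₂) = 37.277 km/s.
Transfer-orbit speed at r₂: v_a = √[μ(2/r₂ − 1/a_t)] = 29.173 km/s.
Second burn Δv₂ = |v₂ − v_a| = 8.104 km/s.
Total Δv = Δv₁ + Δv₂ = 18.09 km/s.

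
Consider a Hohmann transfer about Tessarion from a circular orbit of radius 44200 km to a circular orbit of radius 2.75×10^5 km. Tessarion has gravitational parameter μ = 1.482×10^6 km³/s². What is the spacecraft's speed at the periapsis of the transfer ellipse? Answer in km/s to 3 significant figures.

The Hohmann ellipse has a_t = (r₁ + r₂)/2 = 1.596×10^5 km.
The periapsis of the transfer ellipse is at r = 44200 km.
Vis-viva: v = √[μ(2/r − 1/a_t)] = √[1.482×10^6 × (2/44200 − 1/1.596×10^5)] = 7.601 km/s.

v = 7.60 km/s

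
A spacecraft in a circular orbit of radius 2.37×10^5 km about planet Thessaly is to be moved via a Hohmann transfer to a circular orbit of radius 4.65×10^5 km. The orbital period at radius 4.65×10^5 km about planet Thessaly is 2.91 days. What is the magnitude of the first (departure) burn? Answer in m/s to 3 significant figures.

Δv₁ = 2460 m/s

From Kepler's third law T² = 4π²r³/μ at r = 4.65×10^5 km, T = 2.91 days = 2.91 × 86400 s = 2.51424×10^5 s: μ = 4π²r³/T² = 6.27921×10^7 km³/s².
Transfer-ellipse semi-major axis a_t = (r₁ + r₂)/2 = (2.370×10^5 + 4.650×10^5)/2 = 3.510×10^5 km.
On the circular orbit at r = 2.370×10^5 km, v_c = √(μ/r) = 16.277 km/s.
Vis-viva on the transfer ellipse at r = 2.370×10^5 km gives v_t = √[μ(2/r − 1/a_t)] = 18.735 km/s.
Δv₁ = |v_t − v_c| = |18.735 − 16.277| = 2.458 km/s.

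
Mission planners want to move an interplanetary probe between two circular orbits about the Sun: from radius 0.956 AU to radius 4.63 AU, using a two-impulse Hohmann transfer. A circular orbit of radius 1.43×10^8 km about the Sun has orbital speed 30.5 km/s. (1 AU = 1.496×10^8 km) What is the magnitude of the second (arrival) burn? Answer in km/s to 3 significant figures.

From the circular-orbit relation v² = μ/r at r = 1.43×10^8 km: μ = v²r = (30.5)² × 1.43×10^8 = 1.33026×10^11 km³/s².
In km: r₁ = 0.956 × 1.496×10^8 = 1.430176×10^8 km; r₂ = 4.63 × 1.496×10^8 = 6.92648×10^8 km.
The Hohmann ellipse has a_t = (r₁ + r₂)/2 = 4.178328×10^8 km.
On the circular orbit at r = 6.92648×10^8 km, v_c = √(μ/r) = 13.8584 km/s.
Vis-viva on the transfer ellipse at r = 6.92648×10^8 km gives v_t = √[μ(2/r − 1/a_t)] = 8.10784 km/s.
Δv₂ = |v_t − v_c| = |8.10784 − 13.8584| = 5.751 km/s.

Δv₂ = 5.75 km/s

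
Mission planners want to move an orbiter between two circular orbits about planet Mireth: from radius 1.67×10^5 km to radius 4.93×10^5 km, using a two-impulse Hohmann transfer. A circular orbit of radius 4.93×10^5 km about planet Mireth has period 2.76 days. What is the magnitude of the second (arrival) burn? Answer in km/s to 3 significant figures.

Δv₂ = 3.75 km/s

From Kepler's third law T² = 4π²r³/μ at r = 4.93×10^5 km, T = 2.76 days = 2.76 × 86400 s = 2.38464×10^5 s: μ = 4π²r³/T² = 8.31869×10^7 km³/s².
The Hohmann ellipse has a_t = (r₁ + r₂)/2 = 3.300×10^5 km.
On the circular orbit at r = 4.930×10^5 km, v_c = √(μ/r) = 12.99 km/s.
Transfer-orbit speed at the same r (vis-viva, a = a_t): v_t = √[μ(2/r − 1/a_t)] = 9.241 km/s.
Δv₂ = |v_t − v_c| = |9.241 − 12.99| = 3.749 km/s.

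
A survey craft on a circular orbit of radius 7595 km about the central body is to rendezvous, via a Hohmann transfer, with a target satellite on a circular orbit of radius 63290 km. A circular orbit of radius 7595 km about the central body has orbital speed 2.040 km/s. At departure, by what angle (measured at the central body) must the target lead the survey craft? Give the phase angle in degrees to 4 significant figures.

From the circular-orbit relation v² = μ/r at r = 7595 km: μ = v²r = (2.040)² × 7595 = 31607.4 km³/s².
The Hohmann ellipse has a_t = (r₁ + r₂)/2 = 35442.5 km.
The half-period of the transfer ellipse is t = π√(a_t³/μ) = 1.17908×10^5 s.
Target angular speed ω₂ = √(μ/r₂³) = 1.11658×10^-5 rad/s.
Angle swept by the target during transfer: ω₂·t = 1.3165 rad = 75.43°.
Arrival is 180° from departure on the ellipse, so φ = 180° − 75.43° = 104.6°.

φ = 104.6°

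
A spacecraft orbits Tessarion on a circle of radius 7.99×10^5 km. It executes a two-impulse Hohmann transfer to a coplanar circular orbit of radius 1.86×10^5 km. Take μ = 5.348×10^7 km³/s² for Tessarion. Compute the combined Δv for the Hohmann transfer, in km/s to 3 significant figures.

The Hohmann ellipse has a_t = (r₁ + r₂)/2 = 4.925×10^5 km.
Circular speed at r₁: v₁ = √(μ/r₁) = √(5.348×10^7/7.990×10^5) = 8.18130 km/s.
Transfer-orbit speed at r₁ (vis-viva equation): v_a = √[μ(2/r₁ − 1/a_t)] = 5.02777 km/s.
First burn Δv₁ = |v_a − v₁| = 3.154 km/s.
Circular speed at r₂: v₂ = √(μ/r₂) = 16.957 km/s.
Transfer-orbit speed at r₂: v_p = √[μ(2/r₂ − 1/a_t)] = 21.598 km/s.
Second burn Δv₂ = |v₂ − v_p| = 4.641 km/s.
Total Δv = Δv₁ + Δv₂ = 7.795 km/s.

Δv = 7.79 km/s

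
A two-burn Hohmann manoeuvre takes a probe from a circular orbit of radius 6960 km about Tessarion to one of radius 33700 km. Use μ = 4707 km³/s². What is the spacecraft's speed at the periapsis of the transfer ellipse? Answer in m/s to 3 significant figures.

Semi-major axis of the transfer orbit: a_t = (6960 + 33700)/2 = 20330 km.
At periapsis, r = 6960 km.
Applying v² = μ(2/r − 1/a_t): v = 1.059 km/s.

v = 1060 m/s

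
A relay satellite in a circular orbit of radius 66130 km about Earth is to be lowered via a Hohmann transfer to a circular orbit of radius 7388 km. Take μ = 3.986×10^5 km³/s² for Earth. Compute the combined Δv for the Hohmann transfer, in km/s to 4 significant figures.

Δv = 3.861 km/s

Semi-major axis of the transfer orbit: a_t = (66130 + 7388)/2 = 36759 km.
At r₁ the circular-orbit speed is v₁ = √(μ/r₁) = 2.455 km/s.
Transfer-orbit speed at r₁ (vis-viva): v_a = √[μ(2/r₁ − 1/a_t)] = 1.101 km/s.
First burn Δv₁ = |v_a − v₁| = 1.354 km/s.
Circular speed at r₂: v₂ = √(μ/r₂) = 7.345 km/s.
Transfer-orbit speed at r₂: v_p = √[μ(2/r₂ − 1/a_t)] = 9.852 km/s.
Second burn Δv₂ = |v₂ − v_p| = 2.507 km/s.
Δv = Δv₁ + Δv₂ = 1.354 + 2.507 = 3.861 km/s.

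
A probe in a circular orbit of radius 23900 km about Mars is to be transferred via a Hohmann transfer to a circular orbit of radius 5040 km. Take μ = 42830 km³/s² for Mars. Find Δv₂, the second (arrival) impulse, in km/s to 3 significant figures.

Transfer-ellipse semi-major axis a_t = (r₁ + r₂)/2 = (23900 + 5040)/2 = 14470 km.
Circular speed at r = 5040 km: v_c = √(μ/r) = 2.91514 km/s.
Transfer-orbit speed at the same r (vis-viva, a = a_t): v_t = √[μ(2/r − 1/a_t)] = 3.74648 km/s.
Δv₂ = |v_t − v_c| = |3.74648 − 2.91514| = 0.8313 km/s.

Δv₂ = 0.831 km/s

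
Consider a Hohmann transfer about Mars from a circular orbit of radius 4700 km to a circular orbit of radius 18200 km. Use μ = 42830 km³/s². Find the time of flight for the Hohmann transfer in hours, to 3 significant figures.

t = 5.17 hours

Transfer-ellipse semi-major axis a_t = (r₁ + r₂)/2 = (4700 + 18200)/2 = 11450 km.
Half the transfer-orbit period gives t = π√(a_t³/μ) = 18600 s.
Converting: 18600 s ÷ 3600 s/hour = 5.17 hours.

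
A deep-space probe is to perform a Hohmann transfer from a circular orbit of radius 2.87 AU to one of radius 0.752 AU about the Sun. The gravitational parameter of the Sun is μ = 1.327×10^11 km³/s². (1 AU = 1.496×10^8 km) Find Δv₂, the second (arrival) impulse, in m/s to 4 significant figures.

Δv₂ = 8891 m/s

In km: r₁ = 2.87 × 1.496×10^8 = 4.29352×10^8 km; r₂ = 0.752 × 1.496×10^8 = 1.124992×10^8 km.
Transfer-ellipse semi-major axis a_t = (r₁ + r₂)/2 = (4.29352×10^8 + 1.124992×10^8)/2 = 2.709256×10^8 km.
On the circular orbit at r = 1.124992×10^8 km, v_c = √(μ/r) = 34.345 km/s.
Transfer-orbit speed at the same r (vis-viva, a = a_t): v_t = √[μ(2/r − 1/a_t)] = 43.236 km/s.
Δv₂ = |v_t − v_c| = |43.236 − 34.345| = 8.891 km/s.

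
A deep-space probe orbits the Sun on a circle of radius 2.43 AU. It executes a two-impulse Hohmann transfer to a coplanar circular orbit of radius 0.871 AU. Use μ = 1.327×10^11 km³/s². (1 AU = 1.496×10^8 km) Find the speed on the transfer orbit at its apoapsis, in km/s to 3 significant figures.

v = 13.9 km/s

In km: r₁ = 2.43 × 1.496×10^8 = 3.63528×10^8 km; r₂ = 0.871 × 1.496×10^8 = 1.303016×10^8 km.
The Hohmann ellipse has a_t = (r₁ + r₂)/2 = 2.469148×10^8 km.
At apoapsis, r = 3.63528×10^8 km.
From the vis-viva equation, v = √[μ(2/r − 1/a_t)] = 13.88 km/s.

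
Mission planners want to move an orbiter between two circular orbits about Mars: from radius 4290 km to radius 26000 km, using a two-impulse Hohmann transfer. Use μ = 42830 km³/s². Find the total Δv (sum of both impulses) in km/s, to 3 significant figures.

Δv = 1.58 km/s

Transfer-ellipse semi-major axis a_t = (r₁ + r₂)/2 = (4290 + 26000)/2 = 15145 km.
At r₁ the circular-orbit speed is v₁ = √(μ/r₁) = 3.1597 km/s.
Transfer-orbit speed at r₁ (vis-viva): v_p = √[μ(2/r₁ − 1/a_t)] = 4.1400 km/s.
First burn Δv₁ = |v_p − v₁| = 0.9803 km/s.
At r₂, v₂ = √(μ/r₂) = 1.2835 km/s.
Transfer-orbit speed at r₂: v_a = √[μ(2/r₂ − 1/a_t)] = 0.68310 km/s.
Second burn Δv₂ = |v₂ − v_a| = 0.6004 km/s.
Total Δv = Δv₁ + Δv₂ = 1.581 km/s.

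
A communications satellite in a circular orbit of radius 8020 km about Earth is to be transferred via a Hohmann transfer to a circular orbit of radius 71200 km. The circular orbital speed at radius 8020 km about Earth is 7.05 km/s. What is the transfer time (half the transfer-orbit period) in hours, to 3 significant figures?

t = 10.9 hours

From the circular-orbit relation v² = μ/r at r = 8020 km: μ = v²r = (7.05)² × 8020 = 3.98614×10^5 km³/s².
Semi-major axis of the transfer orbit: a_t = (8020 + 71200)/2 = 39610 km.
Transfer time t = π√(a_t³/μ) = π√((39610)³ / 3.98614×10^5) = 39230 s.
Converting: 39230 s ÷ 3600 s/hour = 10.9 hours.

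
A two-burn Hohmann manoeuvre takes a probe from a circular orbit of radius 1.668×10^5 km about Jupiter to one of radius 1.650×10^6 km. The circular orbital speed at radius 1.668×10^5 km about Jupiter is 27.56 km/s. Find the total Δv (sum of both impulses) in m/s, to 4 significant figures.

Δv = 14590 m/s

From the circular-orbit relation v² = μ/r at r = 1.668×10^5 km: μ = v²r = (27.56)² × 1.668×10^5 = 1.26694×10^8 km³/s².
Semi-major axis of the transfer orbit: a_t = (1.668×10^5 + 1.650×10^6)/2 = 9.084×10^5 km.
At r₁ the circular-orbit speed is v₁ = √(μ/r₁) = 27.560 km/s.
On the transfer ellipse at r₁, vis-viva equation gives v_p = √[μ(2/r₁ − 1/a_t)] = 37.143 km/s.
First burn Δv₁ = |v_p − v₁| = 9.583 km/s.
At r₂, v₂ = √(μ/r₂) = 8.763 km/s.
Transfer-orbit speed at r₂: v_a = √[μ(2/r₂ − 1/a_t)] = 3.755 km/s.
Second burn Δv₂ = |v₂ − v_a| = 5.008 km/s.
Δv = Δv₁ + Δv₂ = 9.583 + 5.008 = 14.59 km/s.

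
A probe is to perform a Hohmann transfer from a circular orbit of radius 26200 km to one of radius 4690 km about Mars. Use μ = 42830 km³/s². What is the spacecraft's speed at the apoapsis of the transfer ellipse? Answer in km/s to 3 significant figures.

v = 0.705 km/s

Transfer-ellipse semi-major axis a_t = (r₁ + r₂)/2 = (26200 + 4690)/2 = 15445 km.
At apoapsis, r = 26200 km.
Vis-viva: v = √[μ(2/r − 1/a_t)] = √[42830 × (2/26200 − 1/15445)] = 0.7046 km/s.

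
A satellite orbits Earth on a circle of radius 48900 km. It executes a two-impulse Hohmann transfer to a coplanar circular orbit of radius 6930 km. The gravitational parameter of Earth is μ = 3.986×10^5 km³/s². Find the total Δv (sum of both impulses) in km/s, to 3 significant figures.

Semi-major axis of the transfer orbit: a_t = (48900 + 6930)/2 = 27915 km.
At r₁ the circular-orbit speed is v₁ = √(μ/r₁) = 2.85505 km/s.
On the transfer ellipse at r₁, vis-viva equation gives v_a = √[μ(2/r₁ − 1/a_t)] = 1.42253 km/s.
First burn Δv₁ = |v_a − v₁| = 1.4325 km/s.
At r₂, v₂ = √(μ/r₂) = 7.58406 km/s.
Transfer-orbit speed at r₂: v_p = √[μ(2/r₂ − 1/a_t)] = 10.0378 km/s.
Second burn Δv₂ = |v₂ − v_p| = 2.4537 km/s.
Total Δv = Δv₁ + Δv₂ = 3.886 km/s.

Δv = 3.89 km/s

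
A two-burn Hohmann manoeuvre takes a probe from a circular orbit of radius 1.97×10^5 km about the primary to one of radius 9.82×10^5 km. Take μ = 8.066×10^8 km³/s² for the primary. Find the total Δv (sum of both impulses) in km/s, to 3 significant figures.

Transfer-ellipse semi-major axis a_t = (r₁ + r₂)/2 = (1.970×10^5 + 9.820×10^5)/2 = 5.895×10^5 km.
At r₁ the circular-orbit speed is v₁ = √(μ/r₁) = 63.99 km/s.
Transfer-orbit speed at r₁ (v² = μ(2/r − 1/a)): v_p = √[μ(2/r₁ − 1/a_t)] = 82.59 km/s.
First burn Δv₁ = |v_p − v₁| = 18.60 km/s.
At r₂, v₂ = √(μ/r₂) = 28.66 km/s.
Transfer-orbit speed at r₂: v_a = √[μ(2/r₂ − 1/a_t)] = 16.57 km/s.
Second burn Δv₂ = |v₂ − v_a| = 12.09 km/s.
Total Δv = Δv₁ + Δv₂ = 30.69 km/s.

Δv = 30.7 km/s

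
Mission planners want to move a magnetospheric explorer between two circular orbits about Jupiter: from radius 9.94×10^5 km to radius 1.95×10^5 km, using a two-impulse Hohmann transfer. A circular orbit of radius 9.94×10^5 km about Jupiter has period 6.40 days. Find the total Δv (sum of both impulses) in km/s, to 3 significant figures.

Δv = 12.3 km/s

From Kepler's third law T² = 4π²r³/μ at r = 9.94×10^5 km, T = 6.40 days = 6.40 × 86400 s = 5.5296×10^5 s: μ = 4π²r³/T² = 1.26804×10^8 km³/s².
The Hohmann ellipse has a_t = (r₁ + r₂)/2 = 5.945×10^5 km.
Circular speed at r₁: v₁ = √(μ/r₁) = √(1.26804×10^8/9.940×10^5) = 11.295 km/s.
On the transfer ellipse at r₁, vis-viva gives v_a = √[μ(2/r₁ − 1/a_t)] = 6.4687 km/s.
First burn Δv₁ = |v_a − v₁| = 4.826 km/s.
Circular speed at r₂: v₂ = √(μ/r₂) = 25.5005 km/s.
Transfer-orbit speed at r₂: v_p = √[μ(2/r₂ − 1/a_t)] = 32.9735 km/s.
Second burn Δv₂ = |v₂ − v_p| = 7.473 km/s.
Total Δv = Δv₁ + Δv₂ = 12.30 km/s.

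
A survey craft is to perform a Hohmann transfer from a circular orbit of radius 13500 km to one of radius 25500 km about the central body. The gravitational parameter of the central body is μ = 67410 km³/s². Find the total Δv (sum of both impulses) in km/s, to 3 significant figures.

Δv = 0.594 km/s

The Hohmann ellipse has a_t = (r₁ + r₂)/2 = 19500 km.
At r₁ the circular-orbit speed is v₁ = √(μ/r₁) = 2.23458 km/s.
Transfer-orbit speed at r₁ (v² = μ(2/r − 1/a)): v_p = √[μ(2/r₁ − 1/a_t)] = 2.55534 km/s.
First burn Δv₁ = |v_p − v₁| = 0.32076 km/s.
Circular speed at r₂: v₂ = √(μ/r₂) = 1.625893 km/s.
Transfer-orbit speed at r₂: v_a = √[μ(2/r₂ − 1/a_t)] = 1.352825 km/s.
Second burn Δv₂ = |v₂ − v_a| = 0.27307 km/s.
Δv = Δv₁ + Δv₂ = 0.32076 + 0.27307 = 0.5938 km/s.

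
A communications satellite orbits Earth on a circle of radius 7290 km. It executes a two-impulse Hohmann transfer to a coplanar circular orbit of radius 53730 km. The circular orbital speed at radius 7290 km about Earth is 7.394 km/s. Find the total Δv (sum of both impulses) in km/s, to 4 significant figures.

From the circular-orbit relation v² = μ/r at r = 7290 km: μ = v²r = (7.394)² × 7290 = 3.98553×10^5 km³/s².
Transfer-ellipse semi-major axis a_t = (r₁ + r₂)/2 = (7290 + 53730)/2 = 30510 km.
At r₁ the circular-orbit speed is v₁ = √(μ/r₁) = 7.394 km/s.
Transfer-orbit speed at r₁ (vis-viva equation): v_p = √[μ(2/r₁ − 1/a_t)] = 9.812 km/s.
First burn Δv₁ = |v_p − v₁| = 2.418 km/s.
At r₂, v₂ = √(μ/r₂) = 2.7235 km/s.
Transfer-orbit speed at r₂: v_a = √[μ(2/r₂ − 1/a_t)] = 1.3313 km/s.
Second burn Δv₂ = |v₂ − v_a| = 1.392 km/s.
Total Δv = Δv₁ + Δv₂ = 3.810 km/s.

Δv = 3.810 km/s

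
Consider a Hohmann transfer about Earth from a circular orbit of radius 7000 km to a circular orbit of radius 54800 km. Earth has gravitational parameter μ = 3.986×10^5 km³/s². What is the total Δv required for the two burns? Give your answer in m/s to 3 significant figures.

Δv = 3920 m/s

Transfer-ellipse semi-major axis a_t = (r₁ + r₂)/2 = (7000 + 54800)/2 = 30900 km.
At r₁ the circular-orbit speed is v₁ = √(μ/r₁) = 7.5460 km/s.
On the transfer ellipse at r₁, vis-viva equation gives v_p = √[μ(2/r₁ − 1/a_t)] = 10.049 km/s.
First burn Δv₁ = |v_p − v₁| = 2.503 km/s.
At r₂, v₂ = √(μ/r₂) = 2.697 km/s.
Transfer-orbit speed at r₂: v_a = √[μ(2/r₂ − 1/a_t)] = 1.284 km/s.
Second burn Δv₂ = |v₂ − v_a| = 1.413 km/s.
Total Δv = Δv₁ + Δv₂ = 3.916 km/s.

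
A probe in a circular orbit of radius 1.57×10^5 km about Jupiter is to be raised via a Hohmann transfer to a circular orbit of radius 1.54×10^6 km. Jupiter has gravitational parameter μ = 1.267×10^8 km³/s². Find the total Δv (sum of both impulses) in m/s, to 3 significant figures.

Semi-major axis of the transfer orbit: a_t = (1.570×10^5 + 1.540×10^6)/2 = 8.485×10^5 km.
Circular speed at r₁: v₁ = √(μ/r₁) = √(1.267×10^8/1.570×10^5) = 28.408 km/s.
Transfer-orbit speed at r₁ (vis-viva equation): v_p = √[μ(2/r₁ − 1/a_t)] = 38.271 km/s.
First burn Δv₁ = |v_p − v₁| = 9.863 km/s.
At r₂, v₂ = √(μ/r₂) = 9.0704 km/s.
Transfer-orbit speed at r₂: v_a = √[μ(2/r₂ − 1/a_t)] = 3.9017 km/s.
Second burn Δv₂ = |v₂ − v_a| = 5.169 km/s.
Total Δv = Δv₁ + Δv₂ = 15.03 km/s.

Δv = 15000 m/s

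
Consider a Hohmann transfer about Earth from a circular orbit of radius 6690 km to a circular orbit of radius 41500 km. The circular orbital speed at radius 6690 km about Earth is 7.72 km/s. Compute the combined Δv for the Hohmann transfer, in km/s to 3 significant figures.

Δv = 3.88 km/s

From the circular-orbit relation v² = μ/r at r = 6690 km: μ = v²r = (7.72)² × 6690 = 3.98713×10^5 km³/s².
The Hohmann ellipse has a_t = (r₁ + r₂)/2 = 24095 km.
At r₁ the circular-orbit speed is v₁ = √(μ/r₁) = 7.7200 km/s.
On the transfer ellipse at r₁, vis-viva gives v_p = √[μ(2/r₁ − 1/a_t)] = 10.132 km/s.
First burn Δv₁ = |v_p − v₁| = 2.412 km/s.
At r₂, v₂ = √(μ/r₂) = 3.0996 km/s.
Transfer-orbit speed at r₂: v_a = √[μ(2/r₂ − 1/a_t)] = 1.6333 km/s.
Second burn Δv₂ = |v₂ − v_a| = 1.466 km/s.
Δv = Δv₁ + Δv₂ = 2.412 + 1.466 = 3.878 km/s.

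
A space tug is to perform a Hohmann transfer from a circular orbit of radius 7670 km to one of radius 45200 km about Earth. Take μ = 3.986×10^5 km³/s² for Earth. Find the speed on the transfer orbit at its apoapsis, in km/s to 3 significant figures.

Semi-major axis of the transfer orbit: a_t = (7670 + 45200)/2 = 26435 km.
At apoapsis, r = 45200 km.
Applying v² = μ(2/r − 1/a_t): v = 1.600 km/s.

v = 1.60 km/s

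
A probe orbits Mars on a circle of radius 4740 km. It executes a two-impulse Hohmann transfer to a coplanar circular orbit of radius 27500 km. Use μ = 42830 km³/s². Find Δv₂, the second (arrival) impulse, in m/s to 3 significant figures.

Δv₂ = 571 m/s

Transfer-ellipse semi-major axis a_t = (r₁ + r₂)/2 = (4740 + 27500)/2 = 16120 km.
On the circular orbit at r = 27500 km, v_c = √(μ/r) = 1.248 km/s.
Transfer-orbit speed at the same r (vis-viva, a = a_t): v_t = √[μ(2/r − 1/a_t)] = 0.6767 km/s.
Δv₂ = |v_t − v_c| = |0.6767 − 1.248| = 0.5713 km/s.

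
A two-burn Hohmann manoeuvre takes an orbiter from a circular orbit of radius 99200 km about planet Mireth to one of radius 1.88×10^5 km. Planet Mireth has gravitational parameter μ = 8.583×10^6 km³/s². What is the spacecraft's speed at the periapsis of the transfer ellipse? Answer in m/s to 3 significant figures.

Transfer-ellipse semi-major axis a_t = (r₁ + r₂)/2 = (99200 + 1.880×10^5)/2 = 1.436×10^5 km.
The periapsis of the transfer ellipse is at r = 99200 km.
Vis-viva: v = √[μ(2/r − 1/a_t)] = √[8.583×10^6 × (2/99200 − 1/1.436×10^5)] = 10.64 km/s.

v = 10600 m/s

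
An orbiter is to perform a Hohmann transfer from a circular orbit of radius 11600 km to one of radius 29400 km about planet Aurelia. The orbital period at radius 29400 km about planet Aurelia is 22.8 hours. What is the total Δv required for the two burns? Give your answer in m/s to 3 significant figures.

Δv = 1270 m/s

From Kepler's third law T² = 4π²r³/μ at r = 29400 km, T = 22.8 hours = 22.8 × 3600 s = 82080 s: μ = 4π²r³/T² = 1.48911×10^5 km³/s².
Semi-major axis of the transfer orbit: a_t = (11600 + 29400)/2 = 20500 km.
Circular speed at r₁: v₁ = √(μ/r₁) = √(1.48911×10^5/11600) = 3.5829 km/s.
Transfer-orbit speed at r₁ (v² = μ(2/r − 1/a)): v_p = √[μ(2/r₁ − 1/a_t)] = 4.2907 km/s.
First burn Δv₁ = |v_p − v₁| = 0.7078 km/s.
At r₂, v₂ = √(μ/r₂) = 2.25056 km/s.
Transfer-orbit speed at r₂: v_a = √[μ(2/r₂ − 1/a_t)] = 1.69294 km/s.
Second burn Δv₂ = |v₂ − v_a| = 0.5576 km/s.
Total Δv = Δv₁ + Δv₂ = 1.265 km/s.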